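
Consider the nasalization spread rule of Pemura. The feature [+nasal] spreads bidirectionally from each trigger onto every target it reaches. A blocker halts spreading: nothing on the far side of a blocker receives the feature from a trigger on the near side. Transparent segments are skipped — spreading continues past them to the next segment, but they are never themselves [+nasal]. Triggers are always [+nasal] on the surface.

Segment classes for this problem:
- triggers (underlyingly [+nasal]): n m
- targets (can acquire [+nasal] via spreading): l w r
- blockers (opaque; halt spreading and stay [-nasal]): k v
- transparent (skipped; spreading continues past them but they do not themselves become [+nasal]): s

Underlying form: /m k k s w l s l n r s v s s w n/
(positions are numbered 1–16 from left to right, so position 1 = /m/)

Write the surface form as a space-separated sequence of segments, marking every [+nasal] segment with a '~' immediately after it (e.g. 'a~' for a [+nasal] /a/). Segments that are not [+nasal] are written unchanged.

From /m/ at 1 rightward: 2 /k/ blocks.
From /m/ at 1 leftward: word edge.
From /n/ at 9 rightward: 10 /r/ → [+nasal]; 11 /s/ transparent; 12 /v/ blocks.
From /n/ at 9 leftward: 8 /l/ → [+nasal]; 7 /s/ transparent; 6 /l/ → [+nasal]; 5 /w/ → [+nasal]; 4 /s/ transparent; 3 /k/ blocks.
From /n/ at 16 rightward: word edge.
From /n/ at 16 leftward: 15 /w/ → [+nasal]; 14 /s/ transparent; 13 /s/ transparent; 12 /v/ blocks.
[+nasal] positions on the surface: 1 5 6 8 9 10 15 16.

m~ k k s w~ l~ s l~ n~ r~ s v s s w~ n~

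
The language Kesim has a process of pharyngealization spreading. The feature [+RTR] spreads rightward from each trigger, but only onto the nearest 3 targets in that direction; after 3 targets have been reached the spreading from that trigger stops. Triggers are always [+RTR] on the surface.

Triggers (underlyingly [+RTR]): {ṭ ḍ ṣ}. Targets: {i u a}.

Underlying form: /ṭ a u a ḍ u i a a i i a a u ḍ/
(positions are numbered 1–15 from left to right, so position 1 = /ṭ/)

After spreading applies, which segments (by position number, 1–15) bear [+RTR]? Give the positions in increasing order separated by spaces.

From /ṭ/ at 1 rightward: 2 /a/ → [+RTR]; 3 /u/ → [+RTR]; 4 /a/ → [+RTR]; bound reached.
From /ḍ/ at 5 rightward: 6 /u/ → [+RTR]; 7 /i/ → [+RTR]; 8 /a/ → [+RTR]; bound reached.
From /ḍ/ at 15 rightward: word edge.
Targets with no active source: positions 9 10 11 12 13 14 stay [-emphatic].

1 2 3 4 5 6 7 8 15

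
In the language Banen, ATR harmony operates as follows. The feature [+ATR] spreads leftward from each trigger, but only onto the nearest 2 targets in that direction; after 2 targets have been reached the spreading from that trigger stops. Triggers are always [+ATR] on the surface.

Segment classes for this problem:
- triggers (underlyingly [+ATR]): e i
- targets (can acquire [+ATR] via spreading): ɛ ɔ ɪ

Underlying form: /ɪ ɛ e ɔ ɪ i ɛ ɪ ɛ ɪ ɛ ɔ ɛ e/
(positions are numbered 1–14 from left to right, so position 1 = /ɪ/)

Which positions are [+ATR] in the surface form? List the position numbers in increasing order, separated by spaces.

1 2 3 4 5 6 12 13 14

From /e/ at 3 leftward: 2 /ɛ/ → [+ATR]; 1 /ɪ/ → [+ATR]; bound reached.
From /i/ at 6 leftward: 5 /ɪ/ → [+ATR]; 4 /ɔ/ → [+ATR]; bound reached.
From /e/ at 14 leftward: 13 /ɛ/ → [+ATR]; 12 /ɔ/ → [+ATR]; bound reached.
Targets with no active source: positions 7 8 9 10 11 stay [-ATR].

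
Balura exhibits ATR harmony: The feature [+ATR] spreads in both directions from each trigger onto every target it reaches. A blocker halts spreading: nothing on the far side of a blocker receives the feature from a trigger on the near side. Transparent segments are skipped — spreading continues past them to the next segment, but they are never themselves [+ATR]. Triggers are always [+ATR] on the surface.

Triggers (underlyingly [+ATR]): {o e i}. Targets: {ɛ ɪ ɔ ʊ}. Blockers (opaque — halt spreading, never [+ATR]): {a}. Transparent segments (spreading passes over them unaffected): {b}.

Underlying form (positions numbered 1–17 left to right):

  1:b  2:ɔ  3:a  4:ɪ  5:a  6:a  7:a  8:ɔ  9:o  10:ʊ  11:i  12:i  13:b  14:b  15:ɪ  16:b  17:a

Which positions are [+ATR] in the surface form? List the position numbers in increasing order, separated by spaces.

8 9 10 11 12 15

From /o/ at 9 rightward: 10 /ʊ/ → [+ATR]; 11 /i/ is itself a trigger — this domain ends here.
From /o/ at 9 leftward: 8 /ɔ/ → [+ATR]; 7 /a/ blocks.
From /i/ at 11 rightward: 12 /i/ is itself a trigger — this domain ends here.
From /i/ at 11 leftward: 10 /ʊ/ → [+ATR]; 9 /o/ is itself a trigger — this domain ends here.
From /i/ at 12 rightward: 13 /b/ transparent; 14 /b/ transparent; 15 /ɪ/ → [+ATR]; 16 /b/ transparent; 17 /a/ blocks.
From /i/ at 12 leftward: 11 /i/ is itself a trigger — this domain ends here.
Targets with no active source: positions 2 4 stay [-ATR].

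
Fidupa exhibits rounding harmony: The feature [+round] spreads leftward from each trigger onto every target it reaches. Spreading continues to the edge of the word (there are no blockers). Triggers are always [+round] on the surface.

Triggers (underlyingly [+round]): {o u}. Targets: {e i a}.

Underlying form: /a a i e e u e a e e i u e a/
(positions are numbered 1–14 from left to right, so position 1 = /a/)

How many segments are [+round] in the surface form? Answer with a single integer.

12

From /u/ at 6 leftward: 5 /e/ → [+round]; 4 /e/ → [+round]; 3 /i/ → [+round]; 2 /a/ → [+round]; 1 /a/ → [+round]; word edge.
From /u/ at 12 leftward: 11 /i/ → [+round]; 10 /e/ → [+round]; 9 /e/ → [+round]; 8 /a/ → [+round]; 7 /e/ → [+round]; 6 /u/ is itself a trigger — this domain ends here.
Targets with no active source: positions 13 14 stay [-round].
[+round] positions on the surface: 1 2 3 4 5 6 7 8 9 10 11 12.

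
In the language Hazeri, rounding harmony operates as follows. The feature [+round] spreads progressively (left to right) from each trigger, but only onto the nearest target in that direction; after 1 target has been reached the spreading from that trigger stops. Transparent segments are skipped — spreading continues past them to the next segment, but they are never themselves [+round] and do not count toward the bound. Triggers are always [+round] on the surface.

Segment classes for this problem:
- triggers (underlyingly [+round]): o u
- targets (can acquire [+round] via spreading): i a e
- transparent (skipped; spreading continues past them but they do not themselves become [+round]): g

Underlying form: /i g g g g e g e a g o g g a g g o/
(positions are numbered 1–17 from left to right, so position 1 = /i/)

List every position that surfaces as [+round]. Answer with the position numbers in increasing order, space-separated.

11 14 17

From /o/ at 11 rightward: 12 /g/ transparent; 13 /g/ transparent; 14 /a/ → [+round]; bound reached.
From /o/ at 17 rightward: word edge.
Targets with no active source: positions 1 6 8 9 stay [-round].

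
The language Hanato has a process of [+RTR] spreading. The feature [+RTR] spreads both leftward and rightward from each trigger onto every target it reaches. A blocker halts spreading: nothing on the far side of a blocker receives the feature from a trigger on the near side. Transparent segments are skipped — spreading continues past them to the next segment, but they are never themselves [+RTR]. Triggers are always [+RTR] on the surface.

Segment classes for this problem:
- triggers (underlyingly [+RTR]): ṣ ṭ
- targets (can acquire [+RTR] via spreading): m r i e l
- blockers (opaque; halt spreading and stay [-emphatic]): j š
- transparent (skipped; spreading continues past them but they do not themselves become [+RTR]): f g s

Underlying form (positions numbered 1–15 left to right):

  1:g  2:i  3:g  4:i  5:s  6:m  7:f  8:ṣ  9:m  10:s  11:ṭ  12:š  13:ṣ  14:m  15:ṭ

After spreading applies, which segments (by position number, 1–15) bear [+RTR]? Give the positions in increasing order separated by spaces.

From /ṣ/ at 8 rightward: 9 /m/ → [+RTR]; 10 /s/ transparent; 11 /ṭ/ is itself a trigger — this domain ends here.
From /ṣ/ at 8 leftward: 7 /f/ transparent; 6 /m/ → [+RTR]; 5 /s/ transparent; 4 /i/ → [+RTR]; 3 /g/ transparent; 2 /i/ → [+RTR]; 1 /g/ transparent; word edge.
From /ṭ/ at 11 rightward: 12 /š/ blocks.
From /ṭ/ at 11 leftward: 10 /s/ transparent; 9 /m/ → [+RTR]; 8 /ṣ/ is itself a trigger — this domain ends here.
From /ṣ/ at 13 rightward: 14 /m/ → [+RTR]; 15 /ṭ/ is itself a trigger — this domain ends here.
From /ṣ/ at 13 leftward: 12 /š/ blocks.
From /ṭ/ at 15 rightward: word edge.
From /ṭ/ at 15 leftward: 14 /m/ → [+RTR]; 13 /ṣ/ is itself a trigger — this domain ends here.

2 4 6 8 9 11 13 14 15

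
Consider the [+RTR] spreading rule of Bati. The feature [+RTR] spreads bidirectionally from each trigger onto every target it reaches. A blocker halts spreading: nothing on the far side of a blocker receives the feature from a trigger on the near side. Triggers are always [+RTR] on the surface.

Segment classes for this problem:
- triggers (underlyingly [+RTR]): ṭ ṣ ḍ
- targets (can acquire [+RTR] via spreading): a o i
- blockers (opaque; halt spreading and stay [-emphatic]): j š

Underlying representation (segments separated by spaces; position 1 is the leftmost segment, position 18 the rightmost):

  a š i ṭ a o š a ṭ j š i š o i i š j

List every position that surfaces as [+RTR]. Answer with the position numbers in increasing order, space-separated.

From /ṭ/ at 4 rightward: 5 /a/ → [+RTR]; 6 /o/ → [+RTR]; 7 /š/ blocks.
From /ṭ/ at 4 leftward: 3 /i/ → [+RTR]; 2 /š/ blocks.
From /ṭ/ at 9 rightward: 10 /j/ blocks.
From /ṭ/ at 9 leftward: 8 /a/ → [+RTR]; 7 /š/ blocks.
Targets with no active source: positions 1 12 14 15 16 stay [-emphatic].

3 4 5 6 8 9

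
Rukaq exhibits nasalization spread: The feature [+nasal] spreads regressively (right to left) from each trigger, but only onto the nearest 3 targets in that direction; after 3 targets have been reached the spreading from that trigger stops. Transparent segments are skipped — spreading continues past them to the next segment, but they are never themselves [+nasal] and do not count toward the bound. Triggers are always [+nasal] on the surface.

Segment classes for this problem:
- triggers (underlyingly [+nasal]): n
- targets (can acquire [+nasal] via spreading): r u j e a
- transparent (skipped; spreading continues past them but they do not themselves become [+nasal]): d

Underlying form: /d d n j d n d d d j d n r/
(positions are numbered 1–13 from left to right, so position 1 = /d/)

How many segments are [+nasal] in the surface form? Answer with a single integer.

5

From /n/ at 3 leftward: 2 /d/ transparent; 1 /d/ transparent; word edge.
From /n/ at 6 leftward: 5 /d/ transparent; 4 /j/ → [+nasal]; 3 /n/ is itself a trigger — this domain ends here.
From /n/ at 12 leftward: 11 /d/ transparent; 10 /j/ → [+nasal]; 9 /d/ transparent; 8 /d/ transparent; 7 /d/ transparent; 6 /n/ is itself a trigger — this domain ends here.
Target with no active source: position 13 stays [-nasal].
[+nasal] positions on the surface: 3 4 6 10 12.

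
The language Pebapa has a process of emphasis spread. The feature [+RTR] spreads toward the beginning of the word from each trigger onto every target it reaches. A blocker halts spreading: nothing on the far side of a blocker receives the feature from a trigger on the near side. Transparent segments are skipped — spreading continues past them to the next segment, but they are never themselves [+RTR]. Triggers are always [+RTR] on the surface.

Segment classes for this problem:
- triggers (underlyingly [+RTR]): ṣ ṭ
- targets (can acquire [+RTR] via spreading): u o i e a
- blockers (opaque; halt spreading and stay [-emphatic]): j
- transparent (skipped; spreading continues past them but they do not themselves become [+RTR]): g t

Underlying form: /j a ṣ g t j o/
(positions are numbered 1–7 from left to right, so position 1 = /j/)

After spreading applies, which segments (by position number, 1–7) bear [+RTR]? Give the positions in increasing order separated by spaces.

From /ṣ/ at 3 leftward: 2 /a/ → [+RTR]; 1 /j/ blocks.
Target with no active source: position 7 stays [-emphatic].

2 3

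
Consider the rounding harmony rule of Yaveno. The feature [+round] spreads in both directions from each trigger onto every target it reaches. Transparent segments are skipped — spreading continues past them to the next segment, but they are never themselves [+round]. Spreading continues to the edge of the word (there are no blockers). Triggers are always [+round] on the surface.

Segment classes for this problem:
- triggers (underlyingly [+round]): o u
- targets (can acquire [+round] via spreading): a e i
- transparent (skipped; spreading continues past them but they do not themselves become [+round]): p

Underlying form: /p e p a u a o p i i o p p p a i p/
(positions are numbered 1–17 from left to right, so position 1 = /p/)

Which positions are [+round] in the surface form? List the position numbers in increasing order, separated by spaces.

From /u/ at 5 rightward: 6 /a/ → [+round]; 7 /o/ is itself a trigger — this domain ends here.
From /u/ at 5 leftward: 4 /a/ → [+round]; 3 /p/ transparent; 2 /e/ → [+round]; 1 /p/ transparent; word edge.
From /o/ at 7 rightward: 8 /p/ transparent; 9 /i/ → [+round]; 10 /i/ → [+round]; 11 /o/ is itself a trigger — this domain ends here.
From /o/ at 7 leftward: 6 /a/ → [+round]; 5 /u/ is itself a trigger — this domain ends here.
From /o/ at 11 rightward: 12 /p/ transparent; 13 /p/ transparent; 14 /p/ transparent; 15 /a/ → [+round]; 16 /i/ → [+round]; 17 /p/ transparent; word edge.
From /o/ at 11 leftward: 10 /i/ → [+round]; 9 /i/ → [+round]; 8 /p/ transparent; 7 /o/ is itself a trigger — this domain ends here.

2 4 5 6 7 9 10 11 15 16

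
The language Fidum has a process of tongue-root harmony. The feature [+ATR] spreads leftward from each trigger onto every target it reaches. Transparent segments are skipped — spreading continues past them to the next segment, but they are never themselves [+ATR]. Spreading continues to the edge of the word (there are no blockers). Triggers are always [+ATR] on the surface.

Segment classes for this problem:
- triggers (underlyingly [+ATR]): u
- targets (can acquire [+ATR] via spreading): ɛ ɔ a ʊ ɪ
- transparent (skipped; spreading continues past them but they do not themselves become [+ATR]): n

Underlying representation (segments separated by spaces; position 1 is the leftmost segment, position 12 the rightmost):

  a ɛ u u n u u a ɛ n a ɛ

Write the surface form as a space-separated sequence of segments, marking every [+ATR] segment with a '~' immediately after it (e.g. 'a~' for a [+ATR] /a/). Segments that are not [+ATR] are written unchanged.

From /u/ at 3 leftward: 2 /ɛ/ → [+ATR]; 1 /a/ → [+ATR]; word edge.
From /u/ at 4 leftward: 3 /u/ is itself a trigger — this domain ends here.
From /u/ at 6 leftward: 5 /n/ transparent; 4 /u/ is itself a trigger — this domain ends here.
From /u/ at 7 leftward: 6 /u/ is itself a trigger — this domain ends here.
Targets with no active source: positions 8 9 11 12 stay [-ATR].
[+ATR] positions on the surface: 1 2 3 4 6 7.

a~ ɛ~ u~ u~ n u~ u~ a ɛ n a ɛ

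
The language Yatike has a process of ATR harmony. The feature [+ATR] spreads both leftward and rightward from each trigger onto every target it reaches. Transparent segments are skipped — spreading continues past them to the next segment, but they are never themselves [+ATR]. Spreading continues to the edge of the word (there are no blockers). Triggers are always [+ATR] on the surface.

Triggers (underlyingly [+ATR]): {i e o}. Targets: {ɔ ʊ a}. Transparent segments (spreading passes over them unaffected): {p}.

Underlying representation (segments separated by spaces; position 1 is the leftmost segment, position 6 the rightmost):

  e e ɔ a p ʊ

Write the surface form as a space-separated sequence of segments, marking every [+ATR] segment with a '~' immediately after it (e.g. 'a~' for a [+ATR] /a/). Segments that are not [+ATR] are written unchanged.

From /e/ at 1 rightward: 2 /e/ is itself a trigger — this domain ends here.
From /e/ at 1 leftward: word edge.
From /e/ at 2 rightward: 3 /ɔ/ → [+ATR]; 4 /a/ → [+ATR]; 5 /p/ transparent; 6 /ʊ/ → [+ATR]; word edge.
From /e/ at 2 leftward: 1 /e/ is itself a trigger — this domain ends here.
[+ATR] positions on the surface: 1 2 3 4 6.

e~ e~ ɔ~ a~ p ʊ~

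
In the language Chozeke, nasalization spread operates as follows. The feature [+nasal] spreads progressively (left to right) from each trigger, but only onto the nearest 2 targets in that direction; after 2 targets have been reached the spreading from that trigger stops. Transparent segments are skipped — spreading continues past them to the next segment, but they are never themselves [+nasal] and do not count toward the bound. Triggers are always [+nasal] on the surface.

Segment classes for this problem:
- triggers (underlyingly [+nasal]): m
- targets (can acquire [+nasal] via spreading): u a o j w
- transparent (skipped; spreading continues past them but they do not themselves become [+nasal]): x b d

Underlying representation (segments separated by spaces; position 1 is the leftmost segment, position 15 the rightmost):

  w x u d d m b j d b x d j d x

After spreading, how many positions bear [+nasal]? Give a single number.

3

From /m/ at 6 rightward: 7 /b/ transparent; 8 /j/ → [+nasal]; 9 /d/ transparent; 10 /b/ transparent; 11 /x/ transparent; 12 /d/ transparent; 13 /j/ → [+nasal]; bound reached.
Targets with no active source: positions 1 3 stay [-nasal].
[+nasal] positions on the surface: 6 8 13.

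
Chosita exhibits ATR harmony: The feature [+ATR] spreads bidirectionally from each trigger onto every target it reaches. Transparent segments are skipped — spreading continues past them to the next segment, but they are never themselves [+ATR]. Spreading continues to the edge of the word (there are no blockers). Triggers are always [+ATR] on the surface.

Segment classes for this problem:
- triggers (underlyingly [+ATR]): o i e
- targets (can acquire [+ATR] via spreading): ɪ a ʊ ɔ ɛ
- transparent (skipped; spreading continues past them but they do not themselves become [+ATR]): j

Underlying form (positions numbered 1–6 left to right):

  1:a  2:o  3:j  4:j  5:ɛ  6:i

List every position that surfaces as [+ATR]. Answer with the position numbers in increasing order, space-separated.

From /o/ at 2 rightward: 3 /j/ transparent; 4 /j/ transparent; 5 /ɛ/ → [+ATR]; 6 /i/ is itself a trigger — this domain ends here.
From /o/ at 2 leftward: 1 /a/ → [+ATR]; word edge.
From /i/ at 6 rightward: word edge.
From /i/ at 6 leftward: 5 /ɛ/ → [+ATR]; 4 /j/ transparent; 3 /j/ transparent; 2 /o/ is itself a trigger — this domain ends here.

1 2 5 6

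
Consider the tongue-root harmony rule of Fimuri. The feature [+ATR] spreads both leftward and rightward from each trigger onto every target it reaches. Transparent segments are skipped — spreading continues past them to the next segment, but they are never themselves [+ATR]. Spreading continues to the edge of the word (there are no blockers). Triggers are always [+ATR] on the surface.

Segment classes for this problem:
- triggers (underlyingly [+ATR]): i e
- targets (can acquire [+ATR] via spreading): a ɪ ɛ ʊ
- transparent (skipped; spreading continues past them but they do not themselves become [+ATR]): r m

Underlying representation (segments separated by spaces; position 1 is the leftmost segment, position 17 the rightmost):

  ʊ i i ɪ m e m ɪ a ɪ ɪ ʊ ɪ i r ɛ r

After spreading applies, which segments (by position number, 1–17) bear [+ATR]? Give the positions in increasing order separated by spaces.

From /i/ at 2 rightward: 3 /i/ is itself a trigger — this domain ends here.
From /i/ at 2 leftward: 1 /ʊ/ → [+ATR]; word edge.
From /i/ at 3 rightward: 4 /ɪ/ → [+ATR]; 5 /m/ transparent; 6 /e/ is itself a trigger — this domain ends here.
From /i/ at 3 leftward: 2 /i/ is itself a trigger — this domain ends here.
From /e/ at 6 rightward: 7 /m/ transparent; 8 /ɪ/ → [+ATR]; 9 /a/ → [+ATR]; 10 /ɪ/ → [+ATR]; 11 /ɪ/ → [+ATR]; 12 /ʊ/ → [+ATR]; 13 /ɪ/ → [+ATR]; 14 /i/ is itself a trigger — this domain ends here.
From /e/ at 6 leftward: 5 /m/ transparent; 4 /ɪ/ → [+ATR]; 3 /i/ is itself a trigger — this domain ends here.
From /i/ at 14 rightward: 15 /r/ transparent; 16 /ɛ/ → [+ATR]; 17 /r/ transparent; word edge.
From /i/ at 14 leftward: 13 /ɪ/ → [+ATR]; 12 /ʊ/ → [+ATR]; 11 /ɪ/ → [+ATR]; 10 /ɪ/ → [+ATR]; 9 /a/ → [+ATR]; 8 /ɪ/ → [+ATR]; 7 /m/ transparent; 6 /e/ is itself a trigger — this domain ends here.

1 2 3 4 6 8 9 10 11 12 13 14 16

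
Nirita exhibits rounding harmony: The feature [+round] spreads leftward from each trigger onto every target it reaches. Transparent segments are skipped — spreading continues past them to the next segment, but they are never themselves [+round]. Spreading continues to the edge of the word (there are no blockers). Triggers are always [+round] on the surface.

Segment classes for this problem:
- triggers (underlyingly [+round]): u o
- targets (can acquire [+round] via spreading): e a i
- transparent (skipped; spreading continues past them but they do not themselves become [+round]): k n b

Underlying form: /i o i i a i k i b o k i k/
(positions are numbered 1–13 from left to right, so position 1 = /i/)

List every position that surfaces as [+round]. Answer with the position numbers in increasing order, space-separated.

From /o/ at 2 leftward: 1 /i/ → [+round]; word edge.
From /o/ at 10 leftward: 9 /b/ transparent; 8 /i/ → [+round]; 7 /k/ transparent; 6 /i/ → [+round]; 5 /a/ → [+round]; 4 /i/ → [+round]; 3 /i/ → [+round]; 2 /o/ is itself a trigger — this domain ends here.
Target with no active source: position 12 stays [-round].

1 2 3 4 5 6 8 10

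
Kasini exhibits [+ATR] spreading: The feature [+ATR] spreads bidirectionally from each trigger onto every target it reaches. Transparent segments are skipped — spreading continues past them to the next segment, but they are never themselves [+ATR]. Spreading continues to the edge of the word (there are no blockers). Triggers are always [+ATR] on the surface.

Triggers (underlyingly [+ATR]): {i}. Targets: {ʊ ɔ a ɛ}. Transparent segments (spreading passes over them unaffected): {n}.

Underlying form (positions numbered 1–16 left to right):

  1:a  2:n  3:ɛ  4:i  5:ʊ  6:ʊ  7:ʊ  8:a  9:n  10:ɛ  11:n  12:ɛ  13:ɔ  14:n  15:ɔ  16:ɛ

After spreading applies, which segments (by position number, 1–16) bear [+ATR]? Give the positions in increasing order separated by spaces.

From /i/ at 4 rightward: 5 /ʊ/ → [+ATR]; 6 /ʊ/ → [+ATR]; 7 /ʊ/ → [+ATR]; 8 /a/ → [+ATR]; 9 /n/ transparent; 10 /ɛ/ → [+ATR]; 11 /n/ transparent; 12 /ɛ/ → [+ATR]; 13 /ɔ/ → [+ATR]; 14 /n/ transparent; 15 /ɔ/ → [+ATR]; 16 /ɛ/ → [+ATR]; word edge.
From /i/ at 4 leftward: 3 /ɛ/ → [+ATR]; 2 /n/ transparent; 1 /a/ → [+ATR]; word edge.

1 3 4 5 6 7 8 10 12 13 15 16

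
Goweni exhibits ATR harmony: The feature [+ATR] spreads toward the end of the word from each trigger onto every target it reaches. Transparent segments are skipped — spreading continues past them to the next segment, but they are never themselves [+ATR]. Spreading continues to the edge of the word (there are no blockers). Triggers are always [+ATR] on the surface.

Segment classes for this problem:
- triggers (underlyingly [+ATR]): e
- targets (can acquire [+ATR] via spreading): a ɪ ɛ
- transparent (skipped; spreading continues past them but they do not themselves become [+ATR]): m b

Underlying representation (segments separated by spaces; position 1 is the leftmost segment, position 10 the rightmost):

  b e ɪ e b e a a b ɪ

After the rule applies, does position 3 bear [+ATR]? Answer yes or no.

yes

From /e/ at 2 rightward: 3 /ɪ/ → [+ATR]; 4 /e/ is itself a trigger — this domain ends here.
From /e/ at 4 rightward: 5 /b/ transparent; 6 /e/ is itself a trigger — this domain ends here.
From /e/ at 6 rightward: 7 /a/ → [+ATR]; 8 /a/ → [+ATR]; 9 /b/ transparent; 10 /ɪ/ → [+ATR]; word edge.
[+ATR] positions on the surface: 2 3 4 6 7 8 10.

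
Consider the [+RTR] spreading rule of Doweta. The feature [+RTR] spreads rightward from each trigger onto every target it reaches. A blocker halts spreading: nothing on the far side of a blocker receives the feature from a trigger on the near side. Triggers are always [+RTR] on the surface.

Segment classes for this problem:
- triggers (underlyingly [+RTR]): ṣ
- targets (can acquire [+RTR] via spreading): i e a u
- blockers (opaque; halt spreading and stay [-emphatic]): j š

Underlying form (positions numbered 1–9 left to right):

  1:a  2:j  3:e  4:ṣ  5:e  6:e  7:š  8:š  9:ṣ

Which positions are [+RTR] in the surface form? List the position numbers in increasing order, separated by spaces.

4 5 6 9

From /ṣ/ at 4 rightward: 5 /e/ → [+RTR]; 6 /e/ → [+RTR]; 7 /š/ blocks.
From /ṣ/ at 9 rightward: word edge.
Targets with no active source: positions 1 3 stay [-emphatic].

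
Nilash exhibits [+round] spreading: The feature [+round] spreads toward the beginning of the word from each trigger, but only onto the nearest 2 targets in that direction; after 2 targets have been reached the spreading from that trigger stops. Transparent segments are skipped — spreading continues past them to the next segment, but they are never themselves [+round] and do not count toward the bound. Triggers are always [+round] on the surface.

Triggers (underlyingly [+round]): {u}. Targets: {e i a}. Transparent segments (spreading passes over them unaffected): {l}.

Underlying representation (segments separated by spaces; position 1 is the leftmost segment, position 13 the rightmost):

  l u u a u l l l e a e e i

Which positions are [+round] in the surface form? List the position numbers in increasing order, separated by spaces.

From /u/ at 2 leftward: 1 /l/ transparent; word edge.
From /u/ at 3 leftward: 2 /u/ is itself a trigger — this domain ends here.
From /u/ at 5 leftward: 4 /a/ → [+round]; 3 /u/ is itself a trigger — this domain ends here.
Targets with no active source: positions 9 10 11 12 13 stay [-round].

2 3 4 5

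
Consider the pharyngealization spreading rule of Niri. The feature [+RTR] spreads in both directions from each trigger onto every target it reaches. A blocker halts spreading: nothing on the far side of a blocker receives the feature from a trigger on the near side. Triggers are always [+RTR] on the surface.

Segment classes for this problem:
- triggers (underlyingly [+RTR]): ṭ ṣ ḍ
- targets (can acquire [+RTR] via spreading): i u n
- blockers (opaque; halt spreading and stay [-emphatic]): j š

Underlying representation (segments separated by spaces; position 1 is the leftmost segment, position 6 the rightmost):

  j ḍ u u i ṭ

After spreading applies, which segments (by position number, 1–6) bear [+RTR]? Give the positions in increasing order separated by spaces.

From /ḍ/ at 2 rightward: 3 /u/ → [+RTR]; 4 /u/ → [+RTR]; 5 /i/ → [+RTR]; 6 /ṭ/ is itself a trigger — this domain ends here.
From /ḍ/ at 2 leftward: 1 /j/ blocks.
From /ṭ/ at 6 rightward: word edge.
From /ṭ/ at 6 leftward: 5 /i/ → [+RTR]; 4 /u/ → [+RTR]; 3 /u/ → [+RTR]; 2 /ḍ/ is itself a trigger — this domain ends here.

2 3 4 5 6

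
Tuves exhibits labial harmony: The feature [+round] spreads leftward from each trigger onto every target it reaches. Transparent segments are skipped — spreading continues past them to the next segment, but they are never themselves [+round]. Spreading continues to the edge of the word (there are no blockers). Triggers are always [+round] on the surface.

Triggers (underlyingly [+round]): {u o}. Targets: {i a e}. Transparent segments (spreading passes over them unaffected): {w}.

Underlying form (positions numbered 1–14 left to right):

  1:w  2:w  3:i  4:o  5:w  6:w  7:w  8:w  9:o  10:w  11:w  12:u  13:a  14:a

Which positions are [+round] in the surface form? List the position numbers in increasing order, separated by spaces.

3 4 9 12

From /o/ at 4 leftward: 3 /i/ → [+round]; 2 /w/ transparent; 1 /w/ transparent; word edge.
From /o/ at 9 leftward: 8 /w/ transparent; 7 /w/ transparent; 6 /w/ transparent; 5 /w/ transparent; 4 /o/ is itself a trigger — this domain ends here.
From /u/ at 12 leftward: 11 /w/ transparent; 10 /w/ transparent; 9 /o/ is itself a trigger — this domain ends here.
Targets with no active source: positions 13 14 stay [-round].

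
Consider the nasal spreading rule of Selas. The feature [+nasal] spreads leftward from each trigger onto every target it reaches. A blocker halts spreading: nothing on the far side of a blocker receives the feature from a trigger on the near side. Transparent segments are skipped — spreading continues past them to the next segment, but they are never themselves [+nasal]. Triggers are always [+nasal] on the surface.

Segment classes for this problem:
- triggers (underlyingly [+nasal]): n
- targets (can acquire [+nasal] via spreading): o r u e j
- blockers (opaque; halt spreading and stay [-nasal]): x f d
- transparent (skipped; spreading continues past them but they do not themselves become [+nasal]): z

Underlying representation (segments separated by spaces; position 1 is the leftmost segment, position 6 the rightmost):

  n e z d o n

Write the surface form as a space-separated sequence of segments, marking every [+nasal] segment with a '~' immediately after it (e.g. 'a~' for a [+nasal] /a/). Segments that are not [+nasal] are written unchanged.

From /n/ at 1 leftward: word edge.
From /n/ at 6 leftward: 5 /o/ → [+nasal]; 4 /d/ blocks.
Target with no active source: position 2 stays [-nasal].
[+nasal] positions on the surface: 1 5 6.

n~ e z d o~ n~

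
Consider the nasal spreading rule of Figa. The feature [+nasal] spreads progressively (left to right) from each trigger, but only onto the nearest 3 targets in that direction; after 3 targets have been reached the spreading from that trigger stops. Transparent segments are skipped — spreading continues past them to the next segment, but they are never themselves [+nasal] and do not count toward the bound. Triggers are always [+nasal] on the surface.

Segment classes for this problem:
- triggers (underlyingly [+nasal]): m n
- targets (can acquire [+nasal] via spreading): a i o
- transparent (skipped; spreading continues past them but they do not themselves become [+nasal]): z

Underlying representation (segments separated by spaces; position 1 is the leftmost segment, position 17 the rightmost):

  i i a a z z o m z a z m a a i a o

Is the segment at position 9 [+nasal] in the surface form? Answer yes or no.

From /m/ at 8 rightward: 9 /z/ transparent; 10 /a/ → [+nasal]; 11 /z/ transparent; 12 /m/ is itself a trigger — this domain ends here.
From /m/ at 12 rightward: 13 /a/ → [+nasal]; 14 /a/ → [+nasal]; 15 /i/ → [+nasal]; bound reached.
Targets with no active source: positions 1 2 3 4 7 16 17 stay [-nasal].
[+nasal] positions on the surface: 8 10 12 13 14 15.

no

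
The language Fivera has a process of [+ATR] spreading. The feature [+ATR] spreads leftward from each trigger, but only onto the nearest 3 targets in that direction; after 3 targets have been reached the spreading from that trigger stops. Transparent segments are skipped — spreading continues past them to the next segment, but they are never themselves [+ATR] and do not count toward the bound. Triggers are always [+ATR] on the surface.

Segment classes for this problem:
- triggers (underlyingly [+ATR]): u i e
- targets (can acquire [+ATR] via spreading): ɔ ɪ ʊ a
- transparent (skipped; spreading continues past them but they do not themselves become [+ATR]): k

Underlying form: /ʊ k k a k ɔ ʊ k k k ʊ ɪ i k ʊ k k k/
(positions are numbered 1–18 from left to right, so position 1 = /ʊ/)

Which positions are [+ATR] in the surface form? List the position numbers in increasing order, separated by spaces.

7 11 12 13

From /i/ at 13 leftward: 12 /ɪ/ → [+ATR]; 11 /ʊ/ → [+ATR]; 10 /k/ transparent; 9 /k/ transparent; 8 /k/ transparent; 7 /ʊ/ → [+ATR]; bound reached.
Targets with no active source: positions 1 4 6 15 stay [-ATR].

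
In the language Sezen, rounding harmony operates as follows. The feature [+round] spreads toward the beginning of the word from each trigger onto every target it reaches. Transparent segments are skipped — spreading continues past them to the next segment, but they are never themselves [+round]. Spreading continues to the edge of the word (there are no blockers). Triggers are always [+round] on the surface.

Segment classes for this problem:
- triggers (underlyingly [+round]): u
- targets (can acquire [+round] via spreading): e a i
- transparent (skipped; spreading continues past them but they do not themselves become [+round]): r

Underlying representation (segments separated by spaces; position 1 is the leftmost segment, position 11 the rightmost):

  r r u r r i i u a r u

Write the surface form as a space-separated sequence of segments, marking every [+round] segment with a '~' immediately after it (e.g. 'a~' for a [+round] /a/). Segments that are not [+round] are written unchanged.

From /u/ at 3 leftward: 2 /r/ transparent; 1 /r/ transparent; word edge.
From /u/ at 8 leftward: 7 /i/ → [+round]; 6 /i/ → [+round]; 5 /r/ transparent; 4 /r/ transparent; 3 /u/ is itself a trigger — this domain ends here.
From /u/ at 11 leftward: 10 /r/ transparent; 9 /a/ → [+round]; 8 /u/ is itself a trigger — this domain ends here.
[+round] positions on the surface: 3 6 7 8 9 11.

r r u~ r r i~ i~ u~ a~ r u~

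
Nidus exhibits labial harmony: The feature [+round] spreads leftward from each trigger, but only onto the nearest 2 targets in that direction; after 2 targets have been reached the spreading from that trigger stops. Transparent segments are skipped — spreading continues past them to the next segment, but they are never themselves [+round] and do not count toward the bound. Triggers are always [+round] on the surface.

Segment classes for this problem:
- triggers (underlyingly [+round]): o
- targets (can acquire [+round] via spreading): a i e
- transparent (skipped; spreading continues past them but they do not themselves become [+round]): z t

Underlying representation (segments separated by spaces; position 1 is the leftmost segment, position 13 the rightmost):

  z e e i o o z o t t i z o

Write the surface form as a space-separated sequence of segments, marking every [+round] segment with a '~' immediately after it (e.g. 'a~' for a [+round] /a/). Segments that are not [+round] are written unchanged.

From /o/ at 5 leftward: 4 /i/ → [+round]; 3 /e/ → [+round]; bound reached.
From /o/ at 6 leftward: 5 /o/ is itself a trigger — this domain ends here.
From /o/ at 8 leftward: 7 /z/ transparent; 6 /o/ is itself a trigger — this domain ends here.
From /o/ at 13 leftward: 12 /z/ transparent; 11 /i/ → [+round]; 10 /t/ transparent; 9 /t/ transparent; 8 /o/ is itself a trigger — this domain ends here.
Target with no active source: position 2 stays [-round].
[+round] positions on the surface: 3 4 5 6 8 11 13.

z e e~ i~ o~ o~ z o~ t t i~ z o~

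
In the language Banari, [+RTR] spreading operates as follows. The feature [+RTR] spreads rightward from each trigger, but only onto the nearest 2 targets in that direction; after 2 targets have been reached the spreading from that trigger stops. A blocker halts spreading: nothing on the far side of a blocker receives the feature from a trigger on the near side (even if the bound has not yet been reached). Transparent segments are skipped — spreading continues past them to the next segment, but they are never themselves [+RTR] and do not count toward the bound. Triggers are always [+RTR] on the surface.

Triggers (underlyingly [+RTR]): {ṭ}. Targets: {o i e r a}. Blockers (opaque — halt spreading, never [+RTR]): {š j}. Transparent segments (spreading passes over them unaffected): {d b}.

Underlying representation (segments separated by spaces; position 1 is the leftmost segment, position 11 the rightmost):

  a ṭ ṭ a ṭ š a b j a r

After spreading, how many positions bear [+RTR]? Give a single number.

From /ṭ/ at 2 rightward: 3 /ṭ/ is itself a trigger — this domain ends here.
From /ṭ/ at 3 rightward: 4 /a/ → [+RTR]; 5 /ṭ/ is itself a trigger — this domain ends here.
From /ṭ/ at 5 rightward: 6 /š/ blocks.
Targets with no active source: positions 1 7 10 11 stay [-emphatic].
[+RTR] positions on the surface: 2 3 4 5.

4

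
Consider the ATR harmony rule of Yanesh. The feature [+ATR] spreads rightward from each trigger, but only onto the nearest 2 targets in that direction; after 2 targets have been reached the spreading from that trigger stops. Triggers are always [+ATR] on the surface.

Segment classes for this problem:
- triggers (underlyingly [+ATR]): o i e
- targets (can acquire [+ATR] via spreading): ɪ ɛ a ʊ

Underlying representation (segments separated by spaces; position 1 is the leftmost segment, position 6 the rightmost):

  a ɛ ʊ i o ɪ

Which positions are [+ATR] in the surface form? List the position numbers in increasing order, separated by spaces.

From /i/ at 4 rightward: 5 /o/ is itself a trigger — this domain ends here.
From /o/ at 5 rightward: 6 /ɪ/ → [+ATR]; word edge.
Targets with no active source: positions 1 2 3 stay [-ATR].

4 5 6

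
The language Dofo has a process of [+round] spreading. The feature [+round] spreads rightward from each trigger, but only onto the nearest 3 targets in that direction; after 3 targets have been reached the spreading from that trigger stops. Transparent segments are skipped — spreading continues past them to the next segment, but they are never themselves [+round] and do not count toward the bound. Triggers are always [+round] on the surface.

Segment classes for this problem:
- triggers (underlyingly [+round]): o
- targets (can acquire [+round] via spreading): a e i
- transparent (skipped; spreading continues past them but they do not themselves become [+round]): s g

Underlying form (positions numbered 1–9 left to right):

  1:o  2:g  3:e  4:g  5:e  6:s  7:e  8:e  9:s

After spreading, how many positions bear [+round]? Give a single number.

From /o/ at 1 rightward: 2 /g/ transparent; 3 /e/ → [+round]; 4 /g/ transparent; 5 /e/ → [+round]; 6 /s/ transparent; 7 /e/ → [+round]; bound reached.
Target with no active source: position 8 stays [-round].
[+round] positions on the surface: 1 3 5 7.

4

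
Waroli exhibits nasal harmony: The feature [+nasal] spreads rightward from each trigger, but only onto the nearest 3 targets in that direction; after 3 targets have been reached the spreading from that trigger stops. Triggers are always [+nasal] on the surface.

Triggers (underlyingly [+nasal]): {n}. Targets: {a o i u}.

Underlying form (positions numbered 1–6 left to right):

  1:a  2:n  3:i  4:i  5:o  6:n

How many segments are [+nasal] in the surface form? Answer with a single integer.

5

From /n/ at 2 rightward: 3 /i/ → [+nasal]; 4 /i/ → [+nasal]; 5 /o/ → [+nasal]; bound reached.
From /n/ at 6 rightward: word edge.
Target with no active source: position 1 stays [-nasal].
[+nasal] positions on the surface: 2 3 4 5 6.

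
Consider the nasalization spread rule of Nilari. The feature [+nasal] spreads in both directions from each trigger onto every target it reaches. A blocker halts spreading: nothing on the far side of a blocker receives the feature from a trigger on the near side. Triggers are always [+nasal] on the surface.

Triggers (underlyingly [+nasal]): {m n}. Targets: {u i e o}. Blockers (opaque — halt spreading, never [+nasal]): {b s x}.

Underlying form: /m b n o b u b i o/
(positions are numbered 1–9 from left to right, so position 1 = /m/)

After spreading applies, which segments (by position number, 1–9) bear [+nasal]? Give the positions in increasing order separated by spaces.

1 3 4

From /m/ at 1 rightward: 2 /b/ blocks.
From /m/ at 1 leftward: word edge.
From /n/ at 3 rightward: 4 /o/ → [+nasal]; 5 /b/ blocks.
From /n/ at 3 leftward: 2 /b/ blocks.
Targets with no active source: positions 6 8 9 stay [-nasal].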